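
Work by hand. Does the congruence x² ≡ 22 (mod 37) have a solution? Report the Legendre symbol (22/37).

Pull out 2: since 37 ≡ 5 (mod 8), (2/37) = -1.
Reciprocity: 11 ≡ 3 and 37 ≡ 1 (mod 4), so (11/37) = +(37/11).
Reduce top mod 11: now compute (4/11).
Pull out 2^2: since 11 ≡ 3 (mod 8), (2/11) = -1, so (2/11)^2 = +1.
Reached (1/11) = 1. Collecting the sign flips along the way, the symbol is -1.

-1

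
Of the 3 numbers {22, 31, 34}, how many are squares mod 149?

2

(22/149) = +1 → QR.
(31/149) = +1 → QR.
(34/149) = -1 → non-residue.
Total quadratic residues among the 3: 2.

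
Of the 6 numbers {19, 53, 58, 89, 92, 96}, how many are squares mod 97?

(19/97) = -1 → non-residue.
(53/97) = +1 → QR.
(58/97) = -1 → non-residue.
(89/97) = +1 → QR.
(92/97) = -1 → non-residue.
(96/97) = +1 → QR.
Total quadratic residues among the 6: 3.

3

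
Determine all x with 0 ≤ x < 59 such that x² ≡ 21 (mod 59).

Since 59 ≡ 3 (mod 4), a square root of 21 is 21^((59+1)/4) = 21^15 mod 59.
Repeated squaring: 21^2≡28, 21^4≡17, 21^8≡53 (mod 59).
21^15 = 21^(8+4+2+1) ≡ 27 (mod 59).
Check: 27² = 729 ≡ 21 (mod 59). The two roots are 27 and 32.

27, 32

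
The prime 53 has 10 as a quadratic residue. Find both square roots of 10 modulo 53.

53 ≡ 1 (mod 4), so we find a root by search.
Trying successive values, 13² = 169 ≡ 10 (mod 53). The other root is 53 − 13 = 40.

13, 40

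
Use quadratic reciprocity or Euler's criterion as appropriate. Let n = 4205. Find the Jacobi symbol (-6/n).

1

First reduce: -6 ≡ 4199 (mod 4205).
Reciprocity: 4199 ≡ 3 and 4205 ≡ 1 (mod 4), so (4199/4205) = +(4205/4199).
Reduce top mod 4199: now compute (6/4199).
Pull out 2: since 4199 ≡ 7 (mod 8), (2/4199) = +1.
Reciprocity: 3 ≡ 3 and 4199 ≡ 3 (mod 4), so (3/4199) = −(4199/3).
Reduce top mod 3: now compute (2/3).
Pull out 2: since 3 ≡ 3 (mod 8), (2/3) = -1.
Reached (1/3) = 1. Collecting the sign flips along the way, the symbol is +1.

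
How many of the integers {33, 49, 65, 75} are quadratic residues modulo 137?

(33/137) = -1 → non-residue.
(49/137) = +1 → QR.
(65/137) = +1 → QR.
(75/137) = -1 → non-residue.
Total quadratic residues among the 4: 2.

2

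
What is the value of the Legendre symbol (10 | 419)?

-1

Pull out 2: since 419 ≡ 3 (mod 8), (2/419) = -1.
Reciprocity: 5 ≡ 1 and 419 ≡ 3 (mod 4), so (5/419) = +(419/5).
Reduce top mod 5: now compute (4/5).
Pull out 2^2: since 5 ≡ 5 (mod 8), (2/5) = -1, so (2/5)^2 = +1.
Reached (1/5) = 1. Collecting the sign flips along the way, the symbol is -1.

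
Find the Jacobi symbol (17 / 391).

Reciprocity: 17 ≡ 1 and 391 ≡ 3 (mod 4), so (17/391) = +(391/17).
Reduce top mod 17: now compute (0/17).
Top reduces to 0: gcd > 1, so the symbol is 0.

0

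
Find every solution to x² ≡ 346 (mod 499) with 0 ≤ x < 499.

151, 348

Since 499 ≡ 3 (mod 4), a square root of 346 is 346^((499+1)/4) = 346^125 mod 499.
Repeated squaring: 346^2≡455, 346^4≡439, 346^8≡107, 346^16≡471, 346^32≡285, 346^64≡387 (mod 499).
346^125 = 346^(64+32+16+8+4+1) ≡ 151 (mod 499).
Check: 151² = 22801 ≡ 346 (mod 499). The two roots are 151 and 348.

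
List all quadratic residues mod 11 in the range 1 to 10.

Square k = 1,…,5 (k and 11−k give the same square):
1²=1, 2²=4, 3²=9, 4²≡5, 5²≡3 (mod 11).
So the quadratic residues mod 11 are {1, 3, 4, 5, 9}.

1,3,4,5,9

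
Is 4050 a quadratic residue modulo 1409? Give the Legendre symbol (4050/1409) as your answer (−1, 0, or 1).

1

First reduce: 4050 ≡ 1232 (mod 1409).
Pull out 2^4: since 1409 ≡ 1 (mod 8), (2/1409) = +1, so (2/1409)^4 = +1.
Reciprocity: 77 ≡ 1 and 1409 ≡ 1 (mod 4), so (77/1409) = +(1409/77).
Reduce top mod 77: now compute (23/77).
Reciprocity: 23 ≡ 3 and 77 ≡ 1 (mod 4), so (23/77) = +(77/23).
Reduce top mod 23: now compute (8/23).
Pull out 2^3: since 23 ≡ 7 (mod 8), (2/23) = +1, so (2/23)^3 = +1.
Reached (1/23) = 1. Collecting the sign flips along the way, the symbol is +1.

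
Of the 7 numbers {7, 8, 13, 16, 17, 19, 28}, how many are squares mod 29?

(7/29) = +1 → QR.
(8/29) = -1 → non-residue.
(13/29) = +1 → QR.
(16/29) = +1 → QR.
(17/29) = -1 → non-residue.
(19/29) = -1 → non-residue.
(28/29) = +1 → QR.
Total quadratic residues among the 7: 4.

4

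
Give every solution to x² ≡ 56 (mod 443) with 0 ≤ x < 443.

60, 383

Since 443 ≡ 3 (mod 4), a square root of 56 is 56^((443+1)/4) = 56^111 mod 443.
Repeated squaring: 56^2≡35, 56^4≡339, 56^8≡184, 56^16≡188, 56^32≡347, 56^64≡356 (mod 443).
56^111 = 56^(64+32+8+4+2+1) ≡ 383 (mod 443).
Check: 383² = 146689 ≡ 56 (mod 443). The two roots are 60 and 383.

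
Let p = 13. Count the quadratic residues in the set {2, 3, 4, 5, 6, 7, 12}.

3

(2/13) = -1 → non-residue.
(3/13) = +1 → QR.
(4/13) = +1 → QR.
(5/13) = -1 → non-residue.
(6/13) = -1 → non-residue.
(7/13) = -1 → non-residue.
(12/13) = +1 → QR.
Total quadratic residues among the 7: 3.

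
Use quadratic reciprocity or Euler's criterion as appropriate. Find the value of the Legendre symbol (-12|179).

-1

First reduce: -12 ≡ 167 (mod 179).
Reciprocity: 167 ≡ 3 and 179 ≡ 3 (mod 4), so (167/179) = −(179/167).
Reduce top mod 167: now compute (12/167).
Pull out 2^2: since 167 ≡ 7 (mod 8), (2/167) = +1, so (2/167)^2 = +1.
Reciprocity: 3 ≡ 3 and 167 ≡ 3 (mod 4), so (3/167) = −(167/3).
Reduce top mod 3: now compute (2/3).
Pull out 2: since 3 ≡ 3 (mod 8), (2/3) = -1.
Reached (1/3) = 1. Collecting the sign flips along the way, the symbol is -1.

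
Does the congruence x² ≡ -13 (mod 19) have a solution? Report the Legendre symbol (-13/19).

1

Euler's criterion: (-13/19) ≡ 6^9 (mod 19).
6^2 ≡ 17 (mod 19)
6^4 ≡ 4 (mod 19)
6^8 ≡ 16 (mod 19)
6^9 = 6^(8+1) ≡ 1 (mod 19).
Result is 1, so (-13/19) = 1.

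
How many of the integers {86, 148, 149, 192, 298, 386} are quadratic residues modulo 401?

(86/401) = +1 → QR.
(148/401) = -1 → non-residue.
(149/401) = +1 → QR.
(192/401) = -1 → non-residue.
(298/401) = +1 → QR.
(386/401) = -1 → non-residue.
Total quadratic residues among the 6: 3.

3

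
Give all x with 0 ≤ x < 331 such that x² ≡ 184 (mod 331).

110, 221

Since 331 ≡ 3 (mod 4), a square root of 184 is 184^((331+1)/4) = 184^83 mod 331.
Repeated squaring: 184^2≡94, 184^4≡230, 184^8≡271, 184^16≡290, 184^32≡26, 184^64≡14 (mod 331).
184^83 = 184^(64+16+2+1) ≡ 110 (mod 331).
Check: 110² = 12100 ≡ 184 (mod 331). The two roots are 110 and 221.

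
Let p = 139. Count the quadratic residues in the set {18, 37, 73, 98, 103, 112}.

(18/139) = -1 → non-residue.
(37/139) = +1 → QR.
(73/139) = -1 → non-residue.
(98/139) = -1 → non-residue.
(103/139) = -1 → non-residue.
(112/139) = +1 → QR.
Total quadratic residues among the 6: 2.

2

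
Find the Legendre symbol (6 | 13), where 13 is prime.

-1

Pull out 2: since 13 ≡ 5 (mod 8), (2/13) = -1.
Reciprocity: 3 ≡ 3 and 13 ≡ 1 (mod 4), so (3/13) = +(13/3).
Reduce top mod 3: now compute (1/3).
Reached (1/3) = 1. Collecting the sign flips along the way, the symbol is -1.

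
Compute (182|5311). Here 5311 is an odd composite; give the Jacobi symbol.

Pull out 2: since 5311 ≡ 7 (mod 8), (2/5311) = +1.
Reciprocity: 91 ≡ 3 and 5311 ≡ 3 (mod 4), so (91/5311) = −(5311/91).
Reduce top mod 91: now compute (33/91).
Reciprocity: 33 ≡ 1 and 91 ≡ 3 (mod 4), so (33/91) = +(91/33).
Reduce top mod 33: now compute (25/33).
Reciprocity: 25 ≡ 1 and 33 ≡ 1 (mod 4), so (25/33) = +(33/25).
Reduce top mod 25: now compute (8/25).
Pull out 2^3: since 25 ≡ 1 (mod 8), (2/25) = +1, so (2/25)^3 = +1.
Reached (1/25) = 1. Collecting the sign flips along the way, the symbol is -1.

-1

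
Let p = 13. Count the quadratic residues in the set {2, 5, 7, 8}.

(2/13) = -1 → non-residue.
(5/13) = -1 → non-residue.
(7/13) = -1 → non-residue.
(8/13) = -1 → non-residue.
Total quadratic residues among the 4: 0.

0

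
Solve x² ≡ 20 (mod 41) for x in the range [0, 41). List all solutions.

41 ≡ 1 (mod 4), so we find a root by search.
Trying successive values, 15² = 225 ≡ 20 (mod 41). The other root is 41 − 15 = 26.

15, 26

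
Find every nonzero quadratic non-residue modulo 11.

Square k = 1,…,5 (k and 11−k give the same square):
1²=1, 2²=4, 3²=9, 4²≡5, 5²≡3 (mod 11).
The residues are {1, 3, 4, 5, 9}; the non-residues are the remaining 5 nonzero classes.

2, 6, 7, 8, 10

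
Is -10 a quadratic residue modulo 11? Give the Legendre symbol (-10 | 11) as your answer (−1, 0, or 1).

Euler's criterion: (-10/11) ≡ 1^5 (mod 11).
1^2 ≡ 1 (mod 11)
1^4 ≡ 1 (mod 11)
1^5 = 1^(4+1) ≡ 1 (mod 11).
Result is 1, so (-10/11) = 1.

1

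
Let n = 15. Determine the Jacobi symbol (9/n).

0

Reciprocity: 9 ≡ 1 and 15 ≡ 3 (mod 4), so (9/15) = +(15/9).
Reduce top mod 9: now compute (6/9).
Pull out 2: since 9 ≡ 1 (mod 8), (2/9) = +1.
Reciprocity: 3 ≡ 3 and 9 ≡ 1 (mod 4), so (3/9) = +(9/3).
Reduce top mod 3: now compute (0/3).
Top reduces to 0: gcd > 1, so the symbol is 0.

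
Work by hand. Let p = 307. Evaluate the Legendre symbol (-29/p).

1

Euler's criterion: (-29/307) ≡ 278^153 (mod 307).
278^2 ≡ 227 (mod 307)
278^4 ≡ 260 (mod 307)
278^8 ≡ 60 (mod 307)
278^16 ≡ 223 (mod 307)
278^32 ≡ 302 (mod 307)
278^64 ≡ 25 (mod 307)
278^128 ≡ 11 (mod 307)
278^153 = 278^(128+16+8+1) ≡ 1 (mod 307).
Result is 1, so (-29/307) = 1.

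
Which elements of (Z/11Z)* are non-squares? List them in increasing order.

Square k = 1,…,5 (k and 11−k give the same square):
1²=1, 2²=4, 3²=9, 4²≡5, 5²≡3 (mod 11).
The residues are {1, 3, 4, 5, 9}; the non-residues are the remaining 5 nonzero classes.

2, 6, 7, 8, 10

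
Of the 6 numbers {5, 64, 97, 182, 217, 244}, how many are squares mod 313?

3

(5/313) = -1 → non-residue.
(64/313) = +1 → QR.
(97/313) = +1 → QR.
(182/313) = -1 → non-residue.
(217/313) = +1 → QR.
(244/313) = -1 → non-residue.
Total quadratic residues among the 6: 3.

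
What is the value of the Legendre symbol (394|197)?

First reduce: 394 ≡ 0 (mod 197).
Top reduces to 0: gcd > 1, so the symbol is 0.

0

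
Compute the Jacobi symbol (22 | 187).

0

Pull out 2: since 187 ≡ 3 (mod 8), (2/187) = -1.
Reciprocity: 11 ≡ 3 and 187 ≡ 3 (mod 4), so (11/187) = −(187/11).
Reduce top mod 11: now compute (0/11).
Top reduces to 0: gcd > 1, so the symbol is 0.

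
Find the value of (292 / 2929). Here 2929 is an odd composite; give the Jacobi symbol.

1

Pull out 2^2: since 2929 ≡ 1 (mod 8), (2/2929) = +1, so (2/2929)^2 = +1.
Reciprocity: 73 ≡ 1 and 2929 ≡ 1 (mod 4), so (73/2929) = +(2929/73).
Reduce top mod 73: now compute (9/73).
Reciprocity: 9 ≡ 1 and 73 ≡ 1 (mod 4), so (9/73) = +(73/9).
Reduce top mod 9: now compute (1/9).
Reached (1/9) = 1. Collecting the sign flips along the way, the symbol is +1.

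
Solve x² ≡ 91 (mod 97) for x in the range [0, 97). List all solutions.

97 ≡ 1 (mod 4), so we find a root by search.
Trying successive values, 24² = 576 ≡ 91 (mod 97). The other root is 97 − 24 = 73.

24, 73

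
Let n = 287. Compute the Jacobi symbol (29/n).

Reciprocity: 29 ≡ 1 and 287 ≡ 3 (mod 4), so (29/287) = +(287/29).
Reduce top mod 29: now compute (26/29).
Pull out 2: since 29 ≡ 5 (mod 8), (2/29) = -1.
Reciprocity: 13 ≡ 1 and 29 ≡ 1 (mod 4), so (13/29) = +(29/13).
Reduce top mod 13: now compute (3/13).
Reciprocity: 3 ≡ 3 and 13 ≡ 1 (mod 4), so (3/13) = +(13/3).
Reduce top mod 3: now compute (1/3).
Reached (1/3) = 1. Collecting the sign flips along the way, the symbol is -1.

-1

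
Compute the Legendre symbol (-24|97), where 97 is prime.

First reduce: -24 ≡ 73 (mod 97).
Reciprocity: 73 ≡ 1 and 97 ≡ 1 (mod 4), so (73/97) = +(97/73).
Reduce top mod 73: now compute (24/73).
Pull out 2^3: since 73 ≡ 1 (mod 8), (2/73) = +1, so (2/73)^3 = +1.
Reciprocity: 3 ≡ 3 and 73 ≡ 1 (mod 4), so (3/73) = +(73/3).
Reduce top mod 3: now compute (1/3).
Reached (1/3) = 1. Collecting the sign flips along the way, the symbol is +1.

1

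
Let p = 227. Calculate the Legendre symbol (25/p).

Reciprocity: 25 ≡ 1 and 227 ≡ 3 (mod 4), so (25/227) = +(227/25).
Reduce top mod 25: now compute (2/25).
Pull out 2: since 25 ≡ 1 (mod 8), (2/25) = +1.
Reached (1/25) = 1. Collecting the sign flips along the way, the symbol is +1.

1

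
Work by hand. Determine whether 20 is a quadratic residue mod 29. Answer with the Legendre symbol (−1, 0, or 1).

Pull out 2^2: since 29 ≡ 5 (mod 8), (2/29) = -1, so (2/29)^2 = +1.
Reciprocity: 5 ≡ 1 and 29 ≡ 1 (mod 4), so (5/29) = +(29/5).
Reduce top mod 5: now compute (4/5).
Pull out 2^2: since 5 ≡ 5 (mod 8), (2/5) = -1, so (2/5)^2 = +1.
Reached (1/5) = 1. Collecting the sign flips along the way, the symbol is +1.

1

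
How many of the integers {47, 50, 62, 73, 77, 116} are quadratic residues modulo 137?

(47/137) = -1 → non-residue.
(50/137) = +1 → QR.
(62/137) = -1 → non-residue.
(73/137) = +1 → QR.
(77/137) = +1 → QR.
(116/137) = -1 → non-residue.
Total quadratic residues among the 6: 3.

3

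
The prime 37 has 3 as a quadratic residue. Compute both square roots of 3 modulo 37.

37 ≡ 1 (mod 4), so we find a root by search.
Trying successive values, 15² = 225 ≡ 3 (mod 37). The other root is 37 − 15 = 22.

15, 22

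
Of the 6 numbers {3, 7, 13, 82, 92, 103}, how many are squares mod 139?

(3/139) = -1 → non-residue.
(7/139) = +1 → QR.
(13/139) = +1 → QR.
(82/139) = -1 → non-residue.
(92/139) = -1 → non-residue.
(103/139) = -1 → non-residue.
Total quadratic residues among the 6: 2.

2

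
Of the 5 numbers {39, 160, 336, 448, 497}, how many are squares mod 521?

(39/521) = -1 → non-residue.
(160/521) = +1 → QR.
(336/521) = +1 → QR.
(448/521) = -1 → non-residue.
(497/521) = -1 → non-residue.
Total quadratic residues among the 5: 2.

2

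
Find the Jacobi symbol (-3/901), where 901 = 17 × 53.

First reduce: -3 ≡ 898 (mod 901).
Pull out 2: since 901 ≡ 5 (mod 8), (2/901) = -1.
Reciprocity: 449 ≡ 1 and 901 ≡ 1 (mod 4), so (449/901) = +(901/449).
Reduce top mod 449: now compute (3/449).
Reciprocity: 3 ≡ 3 and 449 ≡ 1 (mod 4), so (3/449) = +(449/3).
Reduce top mod 3: now compute (2/3).
Pull out 2: since 3 ≡ 3 (mod 8), (2/3) = -1.
Reached (1/3) = 1. Collecting the sign flips along the way, the symbol is +1.

1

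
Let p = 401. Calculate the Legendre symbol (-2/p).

1

First reduce: -2 ≡ 399 (mod 401).
Reciprocity: 399 ≡ 3 and 401 ≡ 1 (mod 4), so (399/401) = +(401/399).
Reduce top mod 399: now compute (2/399).
Pull out 2: since 399 ≡ 7 (mod 8), (2/399) = +1.
Reached (1/399) = 1. Collecting the sign flips along the way, the symbol is +1.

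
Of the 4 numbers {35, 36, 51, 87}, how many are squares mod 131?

2

(35/131) = +1 → QR.
(36/131) = +1 → QR.
(51/131) = -1 → non-residue.
(87/131) = -1 → non-residue.
Total quadratic residues among the 4: 2.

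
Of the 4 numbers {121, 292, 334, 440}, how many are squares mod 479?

4

(121/479) = +1 → QR.
(292/479) = +1 → QR.
(334/479) = +1 → QR.
(440/479) = +1 → QR.
Total quadratic residues among the 4: 4.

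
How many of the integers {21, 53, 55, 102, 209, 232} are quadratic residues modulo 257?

(21/257) = +1 → QR.
(53/257) = -1 → non-residue.
(55/257) = -1 → non-residue.
(102/257) = -1 → non-residue.
(209/257) = -1 → non-residue.
(232/257) = +1 → QR.
Total quadratic residues among the 6: 2.

2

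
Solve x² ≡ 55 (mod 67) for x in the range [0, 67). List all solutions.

Since 67 ≡ 3 (mod 4), a square root of 55 is 55^((67+1)/4) = 55^17 mod 67.
Repeated squaring: 55^2≡10, 55^4≡33, 55^8≡17, 55^16≡21 (mod 67).
55^17 = 55^(16+1) ≡ 16 (mod 67).
Check: 16² = 256 ≡ 55 (mod 67). The two roots are 16 and 51.

16, 51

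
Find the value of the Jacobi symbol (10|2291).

-1

Pull out 2: since 2291 ≡ 3 (mod 8), (2/2291) = -1.
Reciprocity: 5 ≡ 1 and 2291 ≡ 3 (mod 4), so (5/2291) = +(2291/5).
Reduce top mod 5: now compute (1/5).
Reached (1/5) = 1. Collecting the sign flips along the way, the symbol is -1.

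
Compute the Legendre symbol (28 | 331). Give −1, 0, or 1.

-1

Euler's criterion: (28/331) ≡ 28^165 (mod 331).
28^2 ≡ 122 (mod 331)
28^4 ≡ 320 (mod 331)
28^8 ≡ 121 (mod 331)
28^16 ≡ 77 (mod 331)
28^32 ≡ 302 (mod 331)
28^64 ≡ 179 (mod 331)
28^128 ≡ 265 (mod 331)
28^165 = 28^(128+32+4+1) ≡ 330 (mod 331).
Result is 330 ≡ −1, so (28/331) = −1.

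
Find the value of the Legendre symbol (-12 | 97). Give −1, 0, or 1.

1

Euler's criterion: (-12/97) ≡ 85^48 (mod 97).
85^2 ≡ 47 (mod 97)
85^4 ≡ 75 (mod 97)
85^8 ≡ 96 (mod 97)
85^16 ≡ 1 (mod 97)
85^32 ≡ 1 (mod 97)
85^48 = 85^(32+16) ≡ 1 (mod 97).
Result is 1, so (-12/97) = 1.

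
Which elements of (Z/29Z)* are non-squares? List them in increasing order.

Square k = 1,…,14 (k and 29−k give the same square):
1²=1, 2²=4, 3²=9, 4²=16, 5²=25, 6²≡7, 7²≡20, 8²≡6, 9²≡23, 10²≡13, 11²≡5, 12²≡28, 13²≡24, 14²≡22 (mod 29).
The residues are {1, 4, 5, 6, 7, 9, 13, 16, 20, 22, 23, 24, 25, 28}; the non-residues are the remaining 14 nonzero classes.

2 3 8 10 11 12 14 15 17 18 19 21 26 27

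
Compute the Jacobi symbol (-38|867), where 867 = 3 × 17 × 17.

1

First reduce: -38 ≡ 829 (mod 867).
Reciprocity: 829 ≡ 1 and 867 ≡ 3 (mod 4), so (829/867) = +(867/829).
Reduce top mod 829: now compute (38/829).
Pull out 2: since 829 ≡ 5 (mod 8), (2/829) = -1.
Reciprocity: 19 ≡ 3 and 829 ≡ 1 (mod 4), so (19/829) = +(829/19).
Reduce top mod 19: now compute (12/19).
Pull out 2^2: since 19 ≡ 3 (mod 8), (2/19) = -1, so (2/19)^2 = +1.
Reciprocity: 3 ≡ 3 and 19 ≡ 3 (mod 4), so (3/19) = −(19/3).
Reduce top mod 3: now compute (1/3).
Reached (1/3) = 1. Collecting the sign flips along the way, the symbol is +1.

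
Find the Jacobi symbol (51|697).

Reciprocity: 51 ≡ 3 and 697 ≡ 1 (mod 4), so (51/697) = +(697/51).
Reduce top mod 51: now compute (34/51).
Pull out 2: since 51 ≡ 3 (mod 8), (2/51) = -1.
Reciprocity: 17 ≡ 1 and 51 ≡ 3 (mod 4), so (17/51) = +(51/17).
Reduce top mod 17: now compute (0/17).
Top reduces to 0: gcd > 1, so the symbol is 0.

0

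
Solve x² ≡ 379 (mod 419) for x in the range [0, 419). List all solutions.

89, 330

Since 419 ≡ 3 (mod 4), a square root of 379 is 379^((419+1)/4) = 379^105 mod 419.
Repeated squaring: 379^2≡343, 379^4≡329, 379^8≡139, 379^16≡47, 379^32≡114, 379^64≡7 (mod 419).
379^105 = 379^(64+32+8+1) ≡ 330 (mod 419).
Check: 330² = 108900 ≡ 379 (mod 419). The two roots are 89 and 330.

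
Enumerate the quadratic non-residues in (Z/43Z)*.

2, 3, 5, 7, 8, 12, 18, 19, 20, 22, 26, 27, 28, 29, 30, 32, 33, 34, 37, 39, 42

Square k = 1,…,21 (k and 43−k give the same square):
1²=1, 2²=4, 3²=9, 4²=16, 5²=25, 6²=36, 7²≡6, 8²≡21, 9²≡38, 10²≡14, 11²≡35, 12²≡15, 13²≡40, 14²≡24, 15²≡10, 16²≡41, 17²≡31, 18²≡23, 19²≡17, 20²≡13, 21²≡11 (mod 43).
The residues are {1, 4, 6, 9, 10, 11, 13, 14, 15, 16, 17, 21, 23, 24, 25, 31, 35, 36, 38, 40, 41}; the non-residues are the remaining 21 nonzero classes.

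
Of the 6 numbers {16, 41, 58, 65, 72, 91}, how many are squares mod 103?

(16/103) = +1 → QR.
(41/103) = +1 → QR.
(58/103) = +1 → QR.
(65/103) = -1 → non-residue.
(72/103) = +1 → QR.
(91/103) = +1 → QR.
Total quadratic residues among the 6: 5.

5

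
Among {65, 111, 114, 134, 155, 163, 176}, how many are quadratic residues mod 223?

(65/223) = +1 → QR.
(111/223) = -1 → non-residue.
(114/223) = -1 → non-residue.
(134/223) = -1 → non-residue.
(155/223) = -1 → non-residue.
(163/223) = -1 → non-residue.
(176/223) = -1 → non-residue.
Total quadratic residues among the 7: 1.

1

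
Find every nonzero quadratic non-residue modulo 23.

5 7 10 11 14 15 17 19 20 21 22

Square k = 1,…,11 (k and 23−k give the same square):
1²=1, 2²=4, 3²=9, 4²=16, 5²≡2, 6²≡13, 7²≡3, 8²≡18, 9²≡12, 10²≡8, 11²≡6 (mod 23).
The residues are {1, 2, 3, 4, 6, 8, 9, 12, 13, 16, 18}; the non-residues are the remaining 11 nonzero classes.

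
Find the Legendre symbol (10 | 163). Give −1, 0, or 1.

1

Euler's criterion: (10/163) ≡ 10^81 (mod 163).
10^2 ≡ 100 (mod 163)
10^4 ≡ 57 (mod 163)
10^8 ≡ 152 (mod 163)
10^16 ≡ 121 (mod 163)
10^32 ≡ 134 (mod 163)
10^64 ≡ 26 (mod 163)
10^81 = 10^(64+16+1) ≡ 1 (mod 163).
Result is 1, so (10/163) = 1.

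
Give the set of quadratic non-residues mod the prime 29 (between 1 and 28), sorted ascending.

2 3 8 10 11 12 14 15 17 18 19 21 26 27

Square k = 1,…,14 (k and 29−k give the same square):
1²=1, 2²=4, 3²=9, 4²=16, 5²=25, 6²≡7, 7²≡20, 8²≡6, 9²≡23, 10²≡13, 11²≡5, 12²≡28, 13²≡24, 14²≡22 (mod 29).
The residues are {1, 4, 5, 6, 7, 9, 13, 16, 20, 22, 23, 24, 25, 28}; the non-residues are the remaining 14 nonzero classes.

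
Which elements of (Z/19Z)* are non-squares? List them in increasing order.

2 3 8 10 12 13 14 15 18

Square k = 1,…,9 (k and 19−k give the same square):
1²=1, 2²=4, 3²=9, 4²=16, 5²≡6, 6²≡17, 7²≡11, 8²≡7, 9²≡5 (mod 19).
The residues are {1, 4, 5, 6, 7, 9, 11, 16, 17}; the non-residues are the remaining 9 nonzero classes.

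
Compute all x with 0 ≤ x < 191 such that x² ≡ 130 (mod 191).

Since 191 ≡ 3 (mod 4), a square root of 130 is 130^((191+1)/4) = 130^48 mod 191.
Repeated squaring: 130^2≡92, 130^4≡60, 130^8≡162, 130^16≡77, 130^32≡8 (mod 191).
130^48 = 130^(32+16) ≡ 43 (mod 191).
Check: 43² = 1849 ≡ 130 (mod 191). The two roots are 43 and 148.

43, 148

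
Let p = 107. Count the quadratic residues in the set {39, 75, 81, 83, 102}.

5

(39/107) = +1 → QR.
(75/107) = +1 → QR.
(81/107) = +1 → QR.
(83/107) = +1 → QR.
(102/107) = +1 → QR.
Total quadratic residues among the 5: 5.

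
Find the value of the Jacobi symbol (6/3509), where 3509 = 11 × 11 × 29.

Pull out 2: since 3509 ≡ 5 (mod 8), (2/3509) = -1.
Reciprocity: 3 ≡ 3 and 3509 ≡ 1 (mod 4), so (3/3509) = +(3509/3).
Reduce top mod 3: now compute (2/3).
Pull out 2: since 3 ≡ 3 (mod 8), (2/3) = -1.
Reached (1/3) = 1. Collecting the sign flips along the way, the symbol is +1.

1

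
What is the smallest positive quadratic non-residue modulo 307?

2

(2/307) = −1, so 2 is the smallest positive non-residue mod 307.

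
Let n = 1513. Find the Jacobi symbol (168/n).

Pull out 2^3: since 1513 ≡ 1 (mod 8), (2/1513) = +1, so (2/1513)^3 = +1.
Reciprocity: 21 ≡ 1 and 1513 ≡ 1 (mod 4), so (21/1513) = +(1513/21).
Reduce top mod 21: now compute (1/21).
Reached (1/21) = 1. Collecting the sign flips along the way, the symbol is +1.

1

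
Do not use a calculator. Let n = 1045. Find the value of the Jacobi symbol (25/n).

Reciprocity: 25 ≡ 1 and 1045 ≡ 1 (mod 4), so (25/1045) = +(1045/25).
Reduce top mod 25: now compute (20/25).
Pull out 2^2: since 25 ≡ 1 (mod 8), (2/25) = +1, so (2/25)^2 = +1.
Reciprocity: 5 ≡ 1 and 25 ≡ 1 (mod 4), so (5/25) = +(25/5).
Reduce top mod 5: now compute (0/5).
Top reduces to 0: gcd > 1, so the symbol is 0.

0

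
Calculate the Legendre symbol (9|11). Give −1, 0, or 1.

Euler's criterion: (9/11) ≡ 9^5 (mod 11).
9^2 ≡ 4 (mod 11)
9^4 ≡ 5 (mod 11)
9^5 = 9^(4+1) ≡ 1 (mod 11).
Result is 1, so (9/11) = 1.

1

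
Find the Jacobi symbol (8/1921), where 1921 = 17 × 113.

Pull out 2^3: since 1921 ≡ 1 (mod 8), (2/1921) = +1, so (2/1921)^3 = +1.
Reached (1/1921) = 1. Collecting the sign flips along the way, the symbol is +1.

1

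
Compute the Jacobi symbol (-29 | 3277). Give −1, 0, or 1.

First reduce: -29 ≡ 3248 (mod 3277).
Pull out 2^4: since 3277 ≡ 5 (mod 8), (2/3277) = -1, so (2/3277)^4 = +1.
Reciprocity: 203 ≡ 3 and 3277 ≡ 1 (mod 4), so (203/3277) = +(3277/203).
Reduce top mod 203: now compute (29/203).
Reciprocity: 29 ≡ 1 and 203 ≡ 3 (mod 4), so (29/203) = +(203/29).
Reduce top mod 29: now compute (0/29).
Top reduces to 0: gcd > 1, so the symbol is 0.

0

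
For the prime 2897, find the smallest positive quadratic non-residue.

(2/2897) = +1, so 2 is a residue.
(3/2897) = −1, so 3 is the smallest positive non-residue mod 2897.

3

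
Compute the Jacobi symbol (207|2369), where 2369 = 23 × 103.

Reciprocity: 207 ≡ 3 and 2369 ≡ 1 (mod 4), so (207/2369) = +(2369/207).
Reduce top mod 207: now compute (92/207).
Pull out 2^2: since 207 ≡ 7 (mod 8), (2/207) = +1, so (2/207)^2 = +1.
Reciprocity: 23 ≡ 3 and 207 ≡ 3 (mod 4), so (23/207) = −(207/23).
Reduce top mod 23: now compute (0/23).
Top reduces to 0: gcd > 1, so the symbol is 0.

0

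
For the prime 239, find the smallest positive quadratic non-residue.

7

(2/239) = +1, so 2 is a residue.
(3/239) = +1, so 3 is a residue.
(4/239) = +1, so 4 is a residue.
(5/239) = +1, so 5 is a residue.
(6/239) = +1, so 6 is a residue.
(7/239) = −1, so 7 is the smallest positive non-residue mod 239.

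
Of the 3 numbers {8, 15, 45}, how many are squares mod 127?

2

(8/127) = +1 → QR.
(15/127) = +1 → QR.
(45/127) = -1 → non-residue.
Total quadratic residues among the 3: 2.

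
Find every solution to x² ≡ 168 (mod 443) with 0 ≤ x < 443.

Since 443 ≡ 3 (mod 4), a square root of 168 is 168^((443+1)/4) = 168^111 mod 443.
Repeated squaring: 168^2≡315, 168^4≡436, 168^8≡49, 168^16≡186, 168^32≡42, 168^64≡435 (mod 443).
168^111 = 168^(64+32+8+4+2+1) ≡ 71 (mod 443).
Check: 71² = 5041 ≡ 168 (mod 443). The two roots are 71 and 372.

71, 372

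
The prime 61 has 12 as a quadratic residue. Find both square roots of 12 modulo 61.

16, 45

61 ≡ 1 (mod 4), so we find a root by search.
Trying successive values, 16² = 256 ≡ 12 (mod 61). The other root is 61 − 16 = 45.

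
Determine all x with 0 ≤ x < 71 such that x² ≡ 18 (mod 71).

Since 71 ≡ 3 (mod 4), a square root of 18 is 18^((71+1)/4) = 18^18 mod 71.
Repeated squaring: 18^2≡40, 18^4≡38, 18^8≡24, 18^16≡8 (mod 71).
18^18 = 18^(16+2) ≡ 36 (mod 71).
Check: 36² = 1296 ≡ 18 (mod 71). The two roots are 35 and 36.

35, 36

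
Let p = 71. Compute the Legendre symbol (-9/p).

-1

Euler's criterion: (-9/71) ≡ 62^35 (mod 71).
62^2 ≡ 10 (mod 71)
62^4 ≡ 29 (mod 71)
62^8 ≡ 60 (mod 71)
62^16 ≡ 50 (mod 71)
62^32 ≡ 15 (mod 71)
62^35 = 62^(32+2+1) ≡ 70 (mod 71).
Result is 70 ≡ −1, so (-9/71) = −1.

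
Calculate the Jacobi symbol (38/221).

Pull out 2: since 221 ≡ 5 (mod 8), (2/221) = -1.
Reciprocity: 19 ≡ 3 and 221 ≡ 1 (mod 4), so (19/221) = +(221/19).
Reduce top mod 19: now compute (12/19).
Pull out 2^2: since 19 ≡ 3 (mod 8), (2/19) = -1, so (2/19)^2 = +1.
Reciprocity: 3 ≡ 3 and 19 ≡ 3 (mod 4), so (3/19) = −(19/3).
Reduce top mod 3: now compute (1/3).
Reached (1/3) = 1. Collecting the sign flips along the way, the symbol is +1.

1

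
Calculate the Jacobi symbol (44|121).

Pull out 2^2: since 121 ≡ 1 (mod 8), (2/121) = +1, so (2/121)^2 = +1.
Reciprocity: 11 ≡ 3 and 121 ≡ 1 (mod 4), so (11/121) = +(121/11).
Reduce top mod 11: now compute (0/11).
Top reduces to 0: gcd > 1, so the symbol is 0.

0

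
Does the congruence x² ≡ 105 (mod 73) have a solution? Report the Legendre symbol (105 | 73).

Euler's criterion: (105/73) ≡ 32^36 (mod 73).
32^2 ≡ 2 (mod 73)
32^4 ≡ 4 (mod 73)
32^8 ≡ 16 (mod 73)
32^16 ≡ 37 (mod 73)
32^32 ≡ 55 (mod 73)
32^36 = 32^(32+4) ≡ 1 (mod 73).
Result is 1, so (105/73) = 1.

1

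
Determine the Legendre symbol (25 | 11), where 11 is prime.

1

First reduce: 25 ≡ 3 (mod 11).
Reciprocity: 3 ≡ 3 and 11 ≡ 3 (mod 4), so (3/11) = −(11/3).
Reduce top mod 3: now compute (2/3).
Pull out 2: since 3 ≡ 3 (mod 8), (2/3) = -1.
Reached (1/3) = 1. Collecting the sign flips along the way, the symbol is +1.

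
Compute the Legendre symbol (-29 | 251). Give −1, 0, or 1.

1

Euler's criterion: (-29/251) ≡ 222^125 (mod 251).
222^2 ≡ 88 (mod 251)
222^4 ≡ 214 (mod 251)
222^8 ≡ 114 (mod 251)
222^16 ≡ 195 (mod 251)
222^32 ≡ 124 (mod 251)
222^64 ≡ 65 (mod 251)
222^125 = 222^(64+32+16+8+4+1) ≡ 1 (mod 251).
Result is 1, so (-29/251) = 1.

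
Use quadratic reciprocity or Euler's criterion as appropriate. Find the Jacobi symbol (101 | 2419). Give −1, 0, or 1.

Reciprocity: 101 ≡ 1 and 2419 ≡ 3 (mod 4), so (101/2419) = +(2419/101).
Reduce top mod 101: now compute (96/101).
Pull out 2^5: since 101 ≡ 5 (mod 8), (2/101) = -1, so (2/101)^5 = -1.
Reciprocity: 3 ≡ 3 and 101 ≡ 1 (mod 4), so (3/101) = +(101/3).
Reduce top mod 3: now compute (2/3).
Pull out 2: since 3 ≡ 3 (mod 8), (2/3) = -1.
Reached (1/3) = 1. Collecting the sign flips along the way, the symbol is +1.

1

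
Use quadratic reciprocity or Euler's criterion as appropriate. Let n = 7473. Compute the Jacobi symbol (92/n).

Pull out 2^2: since 7473 ≡ 1 (mod 8), (2/7473) = +1, so (2/7473)^2 = +1.
Reciprocity: 23 ≡ 3 and 7473 ≡ 1 (mod 4), so (23/7473) = +(7473/23).
Reduce top mod 23: now compute (21/23).
Reciprocity: 21 ≡ 1 and 23 ≡ 3 (mod 4), so (21/23) = +(23/21).
Reduce top mod 21: now compute (2/21).
Pull out 2: since 21 ≡ 5 (mod 8), (2/21) = -1.
Reached (1/21) = 1. Collecting the sign flips along the way, the symbol is -1.

-1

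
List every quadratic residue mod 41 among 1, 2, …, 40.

1, 2, 4, 5, 8, 9, 10, 16, 18, 20, 21, 23, 25, 31, 32, 33, 36, 37, 39, 40

Square k = 1,…,20 (k and 41−k give the same square):
1²=1, 2²=4, 3²=9, 4²=16, 5²=25, 6²=36, 7²≡8, 8²≡23, 9²≡40, 10²≡18, 11²≡39, 12²≡21, 13²≡5, 14²≡32, 15²≡20, 16²≡10, 17²≡2, 18²≡37, 19²≡33, 20²≡31 (mod 41).
So the quadratic residues mod 41 are {1, 2, 4, 5, 8, 9, 10, 16, 18, 20, 21, 23, 25, 31, 32, 33, 36, 37, 39, 40}.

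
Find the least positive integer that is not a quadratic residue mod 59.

(2/59) = −1, so 2 is the smallest positive non-residue mod 59.

2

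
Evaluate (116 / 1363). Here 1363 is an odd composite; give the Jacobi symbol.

0

Pull out 2^2: since 1363 ≡ 3 (mod 8), (2/1363) = -1, so (2/1363)^2 = +1.
Reciprocity: 29 ≡ 1 and 1363 ≡ 3 (mod 4), so (29/1363) = +(1363/29).
Reduce top mod 29: now compute (0/29).
Top reduces to 0: gcd > 1, so the symbol is 0.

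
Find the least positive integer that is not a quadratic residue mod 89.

3

(2/89) = +1, so 2 is a residue.
(3/89) = −1, so 3 is the smallest positive non-residue mod 89.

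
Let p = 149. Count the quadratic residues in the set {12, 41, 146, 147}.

(12/149) = -1 → non-residue.
(41/149) = -1 → non-residue.
(146/149) = -1 → non-residue.
(147/149) = -1 → non-residue.
Total quadratic residues among the 4: 0.

0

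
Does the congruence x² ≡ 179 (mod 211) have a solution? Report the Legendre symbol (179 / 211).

Reciprocity: 179 ≡ 3 and 211 ≡ 3 (mod 4), so (179/211) = −(211/179).
Reduce top mod 179: now compute (32/179).
Pull out 2^5: since 179 ≡ 3 (mod 8), (2/179) = -1, so (2/179)^5 = -1.
Reached (1/179) = 1. Collecting the sign flips along the way, the symbol is +1.

1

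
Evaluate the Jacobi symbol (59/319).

1

Reciprocity: 59 ≡ 3 and 319 ≡ 3 (mod 4), so (59/319) = −(319/59).
Reduce top mod 59: now compute (24/59).
Pull out 2^3: since 59 ≡ 3 (mod 8), (2/59) = -1, so (2/59)^3 = -1.
Reciprocity: 3 ≡ 3 and 59 ≡ 3 (mod 4), so (3/59) = −(59/3).
Reduce top mod 3: now compute (2/3).
Pull out 2: since 3 ≡ 3 (mod 8), (2/3) = -1.
Reached (1/3) = 1. Collecting the sign flips along the way, the symbol is +1.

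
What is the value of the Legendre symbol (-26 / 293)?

Euler's criterion: (-26/293) ≡ 267^146 (mod 293).
267^2 ≡ 90 (mod 293)
267^4 ≡ 189 (mod 293)
267^8 ≡ 268 (mod 293)
267^16 ≡ 39 (mod 293)
267^32 ≡ 56 (mod 293)
267^64 ≡ 206 (mod 293)
267^128 ≡ 244 (mod 293)
267^146 = 267^(128+16+2) ≡ 1 (mod 293).
Result is 1, so (-26/293) = 1.

1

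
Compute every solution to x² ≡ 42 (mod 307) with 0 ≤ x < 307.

137, 170

Since 307 ≡ 3 (mod 4), a square root of 42 is 42^((307+1)/4) = 42^77 mod 307.
Repeated squaring: 42^2≡229, 42^4≡251, 42^8≡66, 42^16≡58, 42^32≡294, 42^64≡169 (mod 307).
42^77 = 42^(64+8+4+1) ≡ 170 (mod 307).
Check: 170² = 28900 ≡ 42 (mod 307). The two roots are 137 and 170.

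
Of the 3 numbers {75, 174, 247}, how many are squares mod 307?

(75/307) = -1 → non-residue.
(174/307) = -1 → non-residue.
(247/307) = -1 → non-residue.
Total quadratic residues among the 3: 0.

0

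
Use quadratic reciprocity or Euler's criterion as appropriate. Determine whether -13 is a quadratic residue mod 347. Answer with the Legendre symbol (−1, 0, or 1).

-1

Euler's criterion: (-13/347) ≡ 334^173 (mod 347).
334^2 ≡ 169 (mod 347)
334^4 ≡ 107 (mod 347)
334^8 ≡ 345 (mod 347)
334^16 ≡ 4 (mod 347)
334^32 ≡ 16 (mod 347)
334^64 ≡ 256 (mod 347)
334^128 ≡ 300 (mod 347)
334^173 = 334^(128+32+8+4+1) ≡ 346 (mod 347).
Result is 346 ≡ −1, so (-13/347) = −1.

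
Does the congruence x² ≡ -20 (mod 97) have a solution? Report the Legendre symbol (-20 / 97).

First reduce: -20 ≡ 77 (mod 97).
Reciprocity: 77 ≡ 1 and 97 ≡ 1 (mod 4), so (77/97) = +(97/77).
Reduce top mod 77: now compute (20/77).
Pull out 2^2: since 77 ≡ 5 (mod 8), (2/77) = -1, so (2/77)^2 = +1.
Reciprocity: 5 ≡ 1 and 77 ≡ 1 (mod 4), so (5/77) = +(77/5).
Reduce top mod 5: now compute (2/5).
Pull out 2: since 5 ≡ 5 (mod 8), (2/5) = -1.
Reached (1/5) = 1. Collecting the sign flips along the way, the symbol is -1.

-1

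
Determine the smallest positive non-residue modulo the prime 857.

3

(2/857) = +1, so 2 is a residue.
(3/857) = −1, so 3 is the smallest positive non-residue mod 857.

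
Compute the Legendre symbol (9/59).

Euler's criterion: (9/59) ≡ 9^29 (mod 59).
9^2 ≡ 22 (mod 59)
9^4 ≡ 12 (mod 59)
9^8 ≡ 26 (mod 59)
9^16 ≡ 27 (mod 59)
9^29 = 9^(16+8+4+1) ≡ 1 (mod 59).
Result is 1, so (9/59) = 1.

1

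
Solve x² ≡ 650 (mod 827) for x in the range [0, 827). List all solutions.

Since 827 ≡ 3 (mod 4), a square root of 650 is 650^((827+1)/4) = 650^207 mod 827.
Repeated squaring: 650^2≡730, 650^4≡312, 650^8≡585, 650^16≡674, 650^32≡253, 650^64≡330, 650^128≡563 (mod 827).
650^207 = 650^(128+64+8+4+2+1) ≡ 48 (mod 827).
Check: 48² = 2304 ≡ 650 (mod 827). The two roots are 48 and 779.

48, 779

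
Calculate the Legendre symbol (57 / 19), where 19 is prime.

0

First reduce: 57 ≡ 0 (mod 19).
Top reduces to 0: gcd > 1, so the symbol is 0.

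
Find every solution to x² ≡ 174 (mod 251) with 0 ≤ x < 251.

26, 225

Since 251 ≡ 3 (mod 4), a square root of 174 is 174^((251+1)/4) = 174^63 mod 251.
Repeated squaring: 174^2≡156, 174^4≡240, 174^8≡121, 174^16≡83, 174^32≡112 (mod 251).
174^63 = 174^(32+16+8+4+2+1) ≡ 225 (mod 251).
Check: 225² = 50625 ≡ 174 (mod 251). The two roots are 26 and 225.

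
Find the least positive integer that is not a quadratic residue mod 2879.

7

(2/2879) = +1, so 2 is a residue.
(3/2879) = +1, so 3 is a residue.
(4/2879) = +1, so 4 is a residue.
(5/2879) = +1, so 5 is a residue.
(6/2879) = +1, so 6 is a residue.
(7/2879) = −1, so 7 is the smallest positive non-residue mod 2879.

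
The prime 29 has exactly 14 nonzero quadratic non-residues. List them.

Square k = 1,…,14 (k and 29−k give the same square):
1²=1, 2²=4, 3²=9, 4²=16, 5²=25, 6²≡7, 7²≡20, 8²≡6, 9²≡23, 10²≡13, 11²≡5, 12²≡28, 13²≡24, 14²≡22 (mod 29).
The residues are {1, 4, 5, 6, 7, 9, 13, 16, 20, 22, 23, 24, 25, 28}; the non-residues are the remaining 14 nonzero classes.

2,3,8,10,11,12,14,15,17,18,19,21,26,27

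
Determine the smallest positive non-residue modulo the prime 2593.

5

(2/2593) = +1, so 2 is a residue.
(3/2593) = +1, so 3 is a residue.
(4/2593) = +1, so 4 is a residue.
(5/2593) = −1, so 5 is the smallest positive non-residue mod 2593.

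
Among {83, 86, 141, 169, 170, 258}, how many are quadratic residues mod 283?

(83/283) = +1 → QR.
(86/283) = +1 → QR.
(141/283) = +1 → QR.
(169/283) = +1 → QR.
(170/283) = -1 → non-residue.
(258/283) = -1 → non-residue.
Total quadratic residues among the 6: 4.

4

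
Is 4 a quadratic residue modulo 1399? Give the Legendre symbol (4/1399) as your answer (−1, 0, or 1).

1

Pull out 2^2: since 1399 ≡ 7 (mod 8), (2/1399) = +1, so (2/1399)^2 = +1.
Reached (1/1399) = 1. Collecting the sign flips along the way, the symbol is +1.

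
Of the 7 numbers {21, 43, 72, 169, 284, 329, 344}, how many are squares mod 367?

(21/367) = -1 → non-residue.
(43/367) = -1 → non-residue.
(72/367) = +1 → QR.
(169/367) = +1 → QR.
(284/367) = -1 → non-residue.
(329/367) = +1 → QR.
(344/367) = -1 → non-residue.
Total quadratic residues among the 7: 3.

3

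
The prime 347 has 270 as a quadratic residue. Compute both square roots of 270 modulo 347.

Since 347 ≡ 3 (mod 4), a square root of 270 is 270^((347+1)/4) = 270^87 mod 347.
Repeated squaring: 270^2≡30, 270^4≡206, 270^8≡102, 270^16≡341, 270^32≡36, 270^64≡255 (mod 347).
270^87 = 270^(64+16+4+2+1) ≡ 116 (mod 347).
Check: 116² = 13456 ≡ 270 (mod 347). The two roots are 116 and 231.

116, 231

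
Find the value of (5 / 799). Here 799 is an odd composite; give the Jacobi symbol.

Reciprocity: 5 ≡ 1 and 799 ≡ 3 (mod 4), so (5/799) = +(799/5).
Reduce top mod 5: now compute (4/5).
Pull out 2^2: since 5 ≡ 5 (mod 8), (2/5) = -1, so (2/5)^2 = +1.
Reached (1/5) = 1. Collecting the sign flips along the way, the symbol is +1.

1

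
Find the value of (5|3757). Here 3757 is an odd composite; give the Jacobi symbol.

-1

Reciprocity: 5 ≡ 1 and 3757 ≡ 1 (mod 4), so (5/3757) = +(3757/5).
Reduce top mod 5: now compute (2/5).
Pull out 2: since 5 ≡ 5 (mod 8), (2/5) = -1.
Reached (1/5) = 1. Collecting the sign flips along the way, the symbol is -1.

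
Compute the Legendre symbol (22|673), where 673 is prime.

Pull out 2: since 673 ≡ 1 (mod 8), (2/673) = +1.
Reciprocity: 11 ≡ 3 and 673 ≡ 1 (mod 4), so (11/673) = +(673/11).
Reduce top mod 11: now compute (2/11).
Pull out 2: since 11 ≡ 3 (mod 8), (2/11) = -1.
Reached (1/11) = 1. Collecting the sign flips along the way, the symbol is -1.

-1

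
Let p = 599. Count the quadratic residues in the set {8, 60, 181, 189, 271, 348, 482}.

(8/599) = +1 → QR.
(60/599) = +1 → QR.
(181/599) = +1 → QR.
(189/599) = -1 → non-residue.
(271/599) = -1 → non-residue.
(348/599) = -1 → non-residue.
(482/599) = -1 → non-residue.
Total quadratic residues among the 7: 3.

3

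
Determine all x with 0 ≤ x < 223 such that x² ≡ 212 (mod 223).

99, 124

Since 223 ≡ 3 (mod 4), a square root of 212 is 212^((223+1)/4) = 212^56 mod 223.
Repeated squaring: 212^2≡121, 212^4≡146, 212^8≡131, 212^16≡213, 212^32≡100 (mod 223).
212^56 = 212^(32+16+8) ≡ 124 (mod 223).
Check: 124² = 15376 ≡ 212 (mod 223). The two roots are 99 and 124.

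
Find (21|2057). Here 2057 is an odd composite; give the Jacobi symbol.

1

Reciprocity: 21 ≡ 1 and 2057 ≡ 1 (mod 4), so (21/2057) = +(2057/21).
Reduce top mod 21: now compute (20/21).
Pull out 2^2: since 21 ≡ 5 (mod 8), (2/21) = -1, so (2/21)^2 = +1.
Reciprocity: 5 ≡ 1 and 21 ≡ 1 (mod 4), so (5/21) = +(21/5).
Reduce top mod 5: now compute (1/5).
Reached (1/5) = 1. Collecting the sign flips along the way, the symbol is +1.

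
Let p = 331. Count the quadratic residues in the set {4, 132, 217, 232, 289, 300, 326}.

4

(4/331) = +1 → QR.
(132/331) = +1 → QR.
(217/331) = -1 → non-residue.
(232/331) = +1 → QR.
(289/331) = +1 → QR.
(300/331) = -1 → non-residue.
(326/331) = -1 → non-residue.
Total quadratic residues among the 7: 4.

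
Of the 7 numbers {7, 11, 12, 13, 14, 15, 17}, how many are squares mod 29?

(7/29) = +1 → QR.
(11/29) = -1 → non-residue.
(12/29) = -1 → non-residue.
(13/29) = +1 → QR.
(14/29) = -1 → non-residue.
(15/29) = -1 → non-residue.
(17/29) = -1 → non-residue.
Total quadratic residues among the 7: 2.

2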